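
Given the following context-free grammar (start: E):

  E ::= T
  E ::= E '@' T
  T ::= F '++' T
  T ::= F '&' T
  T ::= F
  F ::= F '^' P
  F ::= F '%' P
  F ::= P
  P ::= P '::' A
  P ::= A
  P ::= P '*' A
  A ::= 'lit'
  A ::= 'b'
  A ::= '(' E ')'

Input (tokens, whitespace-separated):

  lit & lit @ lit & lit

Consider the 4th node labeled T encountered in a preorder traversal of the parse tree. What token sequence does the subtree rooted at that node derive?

lit

[E [E [T [F [P [A lit]]] & [T [F [P [A lit]]]]]] @ [T [F [P [A lit]]] & [T [F [P [A lit]]]]]]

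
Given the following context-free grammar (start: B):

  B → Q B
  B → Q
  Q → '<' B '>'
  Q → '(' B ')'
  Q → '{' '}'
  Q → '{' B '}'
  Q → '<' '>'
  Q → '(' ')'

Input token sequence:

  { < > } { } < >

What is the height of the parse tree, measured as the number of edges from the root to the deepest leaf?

[B [Q { [B [Q < >]] }] [B [Q { }] [B [Q < >]]]]

4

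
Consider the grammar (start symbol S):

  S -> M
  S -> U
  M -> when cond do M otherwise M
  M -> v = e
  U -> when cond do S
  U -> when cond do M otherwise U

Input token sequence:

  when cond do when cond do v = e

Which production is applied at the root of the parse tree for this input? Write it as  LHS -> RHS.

[S [U when cond do [S [U when cond do [S [M v = e]]]]]]

S -> U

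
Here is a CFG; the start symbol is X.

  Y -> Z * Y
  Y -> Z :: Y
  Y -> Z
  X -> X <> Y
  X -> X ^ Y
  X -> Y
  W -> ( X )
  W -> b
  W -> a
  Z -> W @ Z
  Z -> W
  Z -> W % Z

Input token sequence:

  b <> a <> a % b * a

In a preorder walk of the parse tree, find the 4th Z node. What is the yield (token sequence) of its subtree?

b

[X [X [X [Y [Z [W b]]]] <> [Y [Z [W a]]]] <> [Y [Z [W a] % [Z [W b]]] * [Y [Z [W a]]]]]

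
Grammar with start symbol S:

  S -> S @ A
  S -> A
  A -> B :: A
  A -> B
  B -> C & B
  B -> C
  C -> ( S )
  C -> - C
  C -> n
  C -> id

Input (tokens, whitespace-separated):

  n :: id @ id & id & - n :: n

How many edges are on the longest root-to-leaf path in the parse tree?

7

[S [S [A [B [C n]] :: [A [B [C id]]]]] @ [A [B [C id] & [B [C id] & [B [C - [C n]]]]] :: [A [B [C n]]]]]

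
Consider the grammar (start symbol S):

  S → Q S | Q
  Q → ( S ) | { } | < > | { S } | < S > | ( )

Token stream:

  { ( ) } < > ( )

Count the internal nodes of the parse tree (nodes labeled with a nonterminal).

[S [Q { [S [Q ( )]] }] [S [Q < >] [S [Q ( )]]]]

8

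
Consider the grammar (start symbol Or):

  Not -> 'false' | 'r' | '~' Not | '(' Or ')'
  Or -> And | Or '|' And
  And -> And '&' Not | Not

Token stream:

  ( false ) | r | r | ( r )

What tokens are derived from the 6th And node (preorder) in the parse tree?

r

[Or [Or [Or [Or [And [Not ( [Or [And [Not false]]] )]]] | [And [Not r]]] | [And [Not r]]] | [And [Not ( [Or [And [Not r]]] )]]]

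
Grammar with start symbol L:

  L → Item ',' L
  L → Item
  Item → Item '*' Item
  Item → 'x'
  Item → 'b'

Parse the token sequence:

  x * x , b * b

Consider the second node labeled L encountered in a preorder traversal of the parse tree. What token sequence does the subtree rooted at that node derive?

b * b

[L [Item [Item x] * [Item x]] , [L [Item [Item b] * [Item b]]]]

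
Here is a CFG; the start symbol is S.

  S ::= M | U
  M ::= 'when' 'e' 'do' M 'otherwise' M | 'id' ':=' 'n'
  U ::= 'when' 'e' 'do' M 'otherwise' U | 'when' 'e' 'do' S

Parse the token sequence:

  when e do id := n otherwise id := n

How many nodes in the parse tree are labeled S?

1

[S [M when e do [M id := n] otherwise [M id := n]]]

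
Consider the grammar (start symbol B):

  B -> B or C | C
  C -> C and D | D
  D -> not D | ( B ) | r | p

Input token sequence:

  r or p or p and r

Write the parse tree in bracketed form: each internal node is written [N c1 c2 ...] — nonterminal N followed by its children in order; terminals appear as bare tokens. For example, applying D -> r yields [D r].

B
B or C
B or C or C
C or C or C
D or C or C
r or C or C
r or D or C
r or p or C
r or p or C and D
r or p or D and D
r or p or p and D
r or p or p and r

[B [B [B [C [D r]]] or [C [D p]]] or [C [C [D p]] and [D r]]]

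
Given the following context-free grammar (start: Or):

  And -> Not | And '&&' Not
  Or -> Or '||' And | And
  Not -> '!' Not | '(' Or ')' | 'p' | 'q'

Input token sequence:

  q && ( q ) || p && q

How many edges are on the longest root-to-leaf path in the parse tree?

7

[Or [Or [And [And [Not q]] && [Not ( [Or [And [Not q]]] )]]] || [And [And [Not p]] && [Not q]]]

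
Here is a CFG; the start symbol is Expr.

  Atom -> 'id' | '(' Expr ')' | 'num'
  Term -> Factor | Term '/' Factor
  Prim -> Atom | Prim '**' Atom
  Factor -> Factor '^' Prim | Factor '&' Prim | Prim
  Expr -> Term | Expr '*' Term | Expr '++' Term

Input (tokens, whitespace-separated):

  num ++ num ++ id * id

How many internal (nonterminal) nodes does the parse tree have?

[Expr [Expr [Expr [Expr [Term [Factor [Prim [Atom num]]]]] ++ [Term [Factor [Prim [Atom num]]]]] ++ [Term [Factor [Prim [Atom id]]]]] * [Term [Factor [Prim [Atom id]]]]]

20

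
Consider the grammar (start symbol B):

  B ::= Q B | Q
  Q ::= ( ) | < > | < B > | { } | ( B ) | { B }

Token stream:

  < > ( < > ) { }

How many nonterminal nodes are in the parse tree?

[B [Q < >] [B [Q ( [B [Q < >]] )] [B [Q { }]]]]

8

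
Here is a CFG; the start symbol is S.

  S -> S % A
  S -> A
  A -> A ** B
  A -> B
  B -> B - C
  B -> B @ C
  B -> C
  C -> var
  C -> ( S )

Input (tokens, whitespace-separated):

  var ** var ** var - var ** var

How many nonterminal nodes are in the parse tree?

15

[S [A [A [A [A [B [C var]]] ** [B [C var]]] ** [B [B [C var]] - [C var]]] ** [B [C var]]]]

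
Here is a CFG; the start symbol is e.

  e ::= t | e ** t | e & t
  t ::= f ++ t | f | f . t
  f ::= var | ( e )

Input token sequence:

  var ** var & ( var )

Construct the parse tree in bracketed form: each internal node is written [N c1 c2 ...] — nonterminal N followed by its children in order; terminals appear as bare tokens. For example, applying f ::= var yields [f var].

e
e & t
e ** t & t
t ** t & t
f ** t & t
var ** t & t
var ** f & t
var ** var & t
var ** var & f
var ** var & ( e )
var ** var & ( t )
var ** var & ( f )
var ** var & ( var )

[e [e [e [t [f var]]] ** [t [f var]]] & [t [f ( [e [t [f var]]] )]]]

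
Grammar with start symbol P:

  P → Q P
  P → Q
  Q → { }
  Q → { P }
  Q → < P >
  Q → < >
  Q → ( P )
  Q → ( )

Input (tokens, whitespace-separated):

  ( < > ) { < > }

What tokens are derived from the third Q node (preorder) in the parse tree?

{ < > }

[P [Q ( [P [Q < >]] )] [P [Q { [P [Q < >]] }]]]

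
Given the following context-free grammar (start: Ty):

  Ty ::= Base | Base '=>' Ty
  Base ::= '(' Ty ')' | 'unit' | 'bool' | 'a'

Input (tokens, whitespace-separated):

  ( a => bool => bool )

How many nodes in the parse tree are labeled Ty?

[Ty [Base ( [Ty [Base a] => [Ty [Base bool] => [Ty [Base bool]]]] )]]

4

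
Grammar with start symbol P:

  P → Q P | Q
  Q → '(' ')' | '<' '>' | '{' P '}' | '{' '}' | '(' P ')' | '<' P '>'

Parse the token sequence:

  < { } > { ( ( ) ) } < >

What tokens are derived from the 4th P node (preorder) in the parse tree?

[P [Q < [P [Q { }]] >] [P [Q { [P [Q ( [P [Q ( )]] )]] }] [P [Q < >]]]]

( ( ) )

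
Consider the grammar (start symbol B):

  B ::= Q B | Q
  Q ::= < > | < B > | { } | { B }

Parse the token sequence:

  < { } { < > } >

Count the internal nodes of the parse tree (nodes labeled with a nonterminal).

[B [Q < [B [Q { }] [B [Q { [B [Q < >]] }]]] >]]

8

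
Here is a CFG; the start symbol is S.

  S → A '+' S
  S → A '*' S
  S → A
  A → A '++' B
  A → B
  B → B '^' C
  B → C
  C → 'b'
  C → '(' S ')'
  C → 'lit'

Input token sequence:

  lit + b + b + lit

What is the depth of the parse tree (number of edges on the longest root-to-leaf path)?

7

[S [A [B [C lit]]] + [S [A [B [C b]]] + [S [A [B [C b]]] + [S [A [B [C lit]]]]]]]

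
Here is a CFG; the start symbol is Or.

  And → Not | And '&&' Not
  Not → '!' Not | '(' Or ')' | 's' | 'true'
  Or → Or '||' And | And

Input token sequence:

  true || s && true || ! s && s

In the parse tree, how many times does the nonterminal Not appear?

[Or [Or [Or [And [Not true]]] || [And [And [Not s]] && [Not true]]] || [And [And [Not ! [Not s]]] && [Not s]]]

6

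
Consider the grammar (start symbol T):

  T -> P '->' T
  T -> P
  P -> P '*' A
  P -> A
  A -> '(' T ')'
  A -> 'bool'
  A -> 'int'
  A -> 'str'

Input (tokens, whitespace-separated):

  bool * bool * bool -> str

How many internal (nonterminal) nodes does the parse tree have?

[T [P [P [P [A bool]] * [A bool]] * [A bool]] -> [T [P [A str]]]]

10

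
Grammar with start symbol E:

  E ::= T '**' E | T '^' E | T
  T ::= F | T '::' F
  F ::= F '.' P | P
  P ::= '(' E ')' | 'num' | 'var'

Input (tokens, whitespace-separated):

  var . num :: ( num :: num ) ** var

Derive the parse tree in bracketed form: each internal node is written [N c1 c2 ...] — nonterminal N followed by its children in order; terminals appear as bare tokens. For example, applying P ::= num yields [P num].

E
T ** E
T :: F ** E
F :: F ** E
F . P :: F ** E
P . P :: F ** E
var . P :: F ** E
var . num :: F ** E
var . num :: P ** E
var . num :: ( E ) ** E
var . num :: ( T ) ** E
var . num :: ( T :: F ) ** E
var . num :: ( F :: F ) ** E
var . num :: ( P :: F ) ** E
var . num :: ( num :: F ) ** E
var . num :: ( num :: P ) ** E
var . num :: ( num :: num ) ** E
var . num :: ( num :: num ) ** T
var . num :: ( num :: num ) ** F
var . num :: ( num :: num ) ** P
var . num :: ( num :: num ) ** var

[E [T [T [F [F [P var]] . [P num]]] :: [F [P ( [E [T [T [F [P num]]] :: [F [P num]]]] )]]] ** [E [T [F [P var]]]]]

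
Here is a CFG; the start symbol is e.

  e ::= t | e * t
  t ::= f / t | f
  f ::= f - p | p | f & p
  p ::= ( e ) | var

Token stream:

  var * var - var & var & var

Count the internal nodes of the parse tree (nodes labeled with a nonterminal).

[e [e [t [f [p var]]]] * [t [f [f [f [f [p var]] - [p var]] & [p var]] & [p var]]]]

14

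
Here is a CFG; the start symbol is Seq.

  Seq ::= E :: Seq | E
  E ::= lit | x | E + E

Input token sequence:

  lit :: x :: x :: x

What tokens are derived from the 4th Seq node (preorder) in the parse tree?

x

[Seq [E lit] :: [Seq [E x] :: [Seq [E x] :: [Seq [E x]]]]]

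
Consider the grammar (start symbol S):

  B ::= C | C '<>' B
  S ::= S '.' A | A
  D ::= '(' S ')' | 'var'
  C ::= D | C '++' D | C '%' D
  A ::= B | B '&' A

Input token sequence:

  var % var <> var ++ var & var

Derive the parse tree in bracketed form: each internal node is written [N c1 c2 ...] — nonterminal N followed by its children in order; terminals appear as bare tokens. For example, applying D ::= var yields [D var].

S
A
B & A
C <> B & A
C % D <> B & A
D % D <> B & A
var % D <> B & A
var % var <> B & A
var % var <> C & A
var % var <> C ++ D & A
var % var <> D ++ D & A
var % var <> var ++ D & A
var % var <> var ++ var & A
var % var <> var ++ var & B
var % var <> var ++ var & C
var % var <> var ++ var & D
var % var <> var ++ var & var

[S [A [B [C [C [D var]] % [D var]] <> [B [C [C [D var]] ++ [D var]]]] & [A [B [C [D var]]]]]]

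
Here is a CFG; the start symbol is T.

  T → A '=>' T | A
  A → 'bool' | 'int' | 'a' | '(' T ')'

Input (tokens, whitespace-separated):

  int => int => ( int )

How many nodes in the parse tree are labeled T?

[T [A int] => [T [A int] => [T [A ( [T [A int]] )]]]]

4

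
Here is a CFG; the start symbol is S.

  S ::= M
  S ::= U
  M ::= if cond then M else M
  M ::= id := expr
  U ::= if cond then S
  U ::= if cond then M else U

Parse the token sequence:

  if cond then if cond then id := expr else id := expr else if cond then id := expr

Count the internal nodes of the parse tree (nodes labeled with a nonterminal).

[S [U if cond then [M if cond then [M id := expr] else [M id := expr]] else [U if cond then [S [M id := expr]]]]]

8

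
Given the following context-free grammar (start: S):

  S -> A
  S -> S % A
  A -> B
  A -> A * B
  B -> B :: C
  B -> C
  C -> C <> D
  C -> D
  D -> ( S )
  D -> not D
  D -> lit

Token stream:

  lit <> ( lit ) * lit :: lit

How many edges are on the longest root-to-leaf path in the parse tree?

11

[S [A [A [B [C [C [D lit]] <> [D ( [S [A [B [C [D lit]]]]] )]]]] * [B [B [C [D lit]]] :: [C [D lit]]]]]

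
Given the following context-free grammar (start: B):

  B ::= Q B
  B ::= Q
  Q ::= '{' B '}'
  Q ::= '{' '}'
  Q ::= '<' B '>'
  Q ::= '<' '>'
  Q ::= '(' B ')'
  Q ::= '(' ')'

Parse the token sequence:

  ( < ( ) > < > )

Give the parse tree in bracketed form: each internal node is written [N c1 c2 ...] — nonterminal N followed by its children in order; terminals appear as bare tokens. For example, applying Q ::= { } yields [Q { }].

B
Q
( B )
( Q B )
( < B > B )
( < Q > B )
( < ( ) > B )
( < ( ) > Q )
( < ( ) > < > )

[B [Q ( [B [Q < [B [Q ( )]] >] [B [Q < >]]] )]]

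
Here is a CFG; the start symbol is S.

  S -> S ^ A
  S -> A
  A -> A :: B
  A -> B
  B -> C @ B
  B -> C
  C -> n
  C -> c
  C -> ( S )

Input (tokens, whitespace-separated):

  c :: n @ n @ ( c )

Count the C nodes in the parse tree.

5

[S [A [A [B [C c]]] :: [B [C n] @ [B [C n] @ [B [C ( [S [A [B [C c]]]] )]]]]]]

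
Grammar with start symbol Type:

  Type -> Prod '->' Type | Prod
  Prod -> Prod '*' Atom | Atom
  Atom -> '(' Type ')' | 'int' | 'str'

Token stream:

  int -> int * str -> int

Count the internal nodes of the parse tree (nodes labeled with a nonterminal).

[Type [Prod [Atom int]] -> [Type [Prod [Prod [Atom int]] * [Atom str]] -> [Type [Prod [Atom int]]]]]

11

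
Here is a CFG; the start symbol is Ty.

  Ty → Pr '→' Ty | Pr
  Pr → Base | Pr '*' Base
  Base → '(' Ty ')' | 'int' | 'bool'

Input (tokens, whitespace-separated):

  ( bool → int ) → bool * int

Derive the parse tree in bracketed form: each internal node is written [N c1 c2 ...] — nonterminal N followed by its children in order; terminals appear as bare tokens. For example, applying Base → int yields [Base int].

[Ty [Pr [Base ( [Ty [Pr [Base bool]] → [Ty [Pr [Base int]]]] )]] → [Ty [Pr [Pr [Base bool]] * [Base int]]]]

Ty
Pr → Ty
Base → Ty
( Ty ) → Ty
( Pr → Ty ) → Ty
( Base → Ty ) → Ty
( bool → Ty ) → Ty
( bool → Pr ) → Ty
( bool → Base ) → Ty
( bool → int ) → Ty
( bool → int ) → Pr
( bool → int ) → Pr * Base
( bool → int ) → Base * Base
( bool → int ) → bool * Base
( bool → int ) → bool * int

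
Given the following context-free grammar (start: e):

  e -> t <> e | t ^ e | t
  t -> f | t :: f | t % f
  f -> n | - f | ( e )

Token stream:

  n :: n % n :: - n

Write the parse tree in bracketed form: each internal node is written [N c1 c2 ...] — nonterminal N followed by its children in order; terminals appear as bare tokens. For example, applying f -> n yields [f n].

e
t
t :: f
t % f :: f
t :: f % f :: f
f :: f % f :: f
n :: f % f :: f
n :: n % f :: f
n :: n % n :: f
n :: n % n :: - f
n :: n % n :: - n

[e [t [t [t [t [f n]] :: [f n]] % [f n]] :: [f - [f n]]]]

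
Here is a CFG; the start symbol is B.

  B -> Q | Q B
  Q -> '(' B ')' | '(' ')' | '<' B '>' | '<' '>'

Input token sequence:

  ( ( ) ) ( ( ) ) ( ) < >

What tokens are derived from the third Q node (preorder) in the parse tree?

[B [Q ( [B [Q ( )]] )] [B [Q ( [B [Q ( )]] )] [B [Q ( )] [B [Q < >]]]]]

( ( ) )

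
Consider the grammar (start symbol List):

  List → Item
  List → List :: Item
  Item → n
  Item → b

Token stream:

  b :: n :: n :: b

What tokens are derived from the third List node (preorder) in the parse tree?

[List [List [List [List [Item b]] :: [Item n]] :: [Item n]] :: [Item b]]

b :: n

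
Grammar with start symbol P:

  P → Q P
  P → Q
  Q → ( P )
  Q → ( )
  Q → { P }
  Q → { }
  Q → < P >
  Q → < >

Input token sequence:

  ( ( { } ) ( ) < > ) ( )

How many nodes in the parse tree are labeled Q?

6

[P [Q ( [P [Q ( [P [Q { }]] )] [P [Q ( )] [P [Q < >]]]] )] [P [Q ( )]]]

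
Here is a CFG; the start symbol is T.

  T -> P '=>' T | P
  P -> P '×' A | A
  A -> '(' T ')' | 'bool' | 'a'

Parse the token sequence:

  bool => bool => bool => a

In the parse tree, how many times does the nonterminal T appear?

[T [P [A bool]] => [T [P [A bool]] => [T [P [A bool]] => [T [P [A a]]]]]]

4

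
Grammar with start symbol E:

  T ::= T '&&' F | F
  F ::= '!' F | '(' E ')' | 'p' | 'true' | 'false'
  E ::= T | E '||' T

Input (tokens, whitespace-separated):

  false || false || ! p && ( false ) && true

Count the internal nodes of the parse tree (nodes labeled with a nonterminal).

17

[E [E [E [T [F false]]] || [T [F false]]] || [T [T [T [F ! [F p]]] && [F ( [E [T [F false]]] )]] && [F true]]]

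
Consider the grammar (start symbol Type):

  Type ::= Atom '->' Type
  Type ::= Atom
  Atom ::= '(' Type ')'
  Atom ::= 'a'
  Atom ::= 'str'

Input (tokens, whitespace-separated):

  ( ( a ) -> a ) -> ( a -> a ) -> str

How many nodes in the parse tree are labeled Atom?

8

[Type [Atom ( [Type [Atom ( [Type [Atom a]] )] -> [Type [Atom a]]] )] -> [Type [Atom ( [Type [Atom a] -> [Type [Atom a]]] )] -> [Type [Atom str]]]]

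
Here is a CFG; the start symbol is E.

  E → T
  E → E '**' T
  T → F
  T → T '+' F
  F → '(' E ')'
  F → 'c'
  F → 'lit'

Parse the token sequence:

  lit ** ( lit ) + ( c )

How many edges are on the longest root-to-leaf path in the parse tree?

7

[E [E [T [F lit]]] ** [T [T [F ( [E [T [F lit]]] )]] + [F ( [E [T [F c]]] )]]]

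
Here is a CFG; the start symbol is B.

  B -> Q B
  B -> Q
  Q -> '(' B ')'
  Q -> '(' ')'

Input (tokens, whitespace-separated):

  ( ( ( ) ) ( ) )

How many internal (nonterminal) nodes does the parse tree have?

[B [Q ( [B [Q ( [B [Q ( )]] )] [B [Q ( )]]] )]]

8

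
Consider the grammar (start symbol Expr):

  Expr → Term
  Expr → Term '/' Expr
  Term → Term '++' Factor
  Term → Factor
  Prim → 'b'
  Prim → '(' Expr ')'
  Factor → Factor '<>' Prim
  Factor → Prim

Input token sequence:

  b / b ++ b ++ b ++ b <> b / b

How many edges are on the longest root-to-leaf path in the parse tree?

[Expr [Term [Factor [Prim b]]] / [Expr [Term [Term [Term [Term [Factor [Prim b]]] ++ [Factor [Prim b]]] ++ [Factor [Prim b]]] ++ [Factor [Factor [Prim b]] <> [Prim b]]] / [Expr [Term [Factor [Prim b]]]]]]

8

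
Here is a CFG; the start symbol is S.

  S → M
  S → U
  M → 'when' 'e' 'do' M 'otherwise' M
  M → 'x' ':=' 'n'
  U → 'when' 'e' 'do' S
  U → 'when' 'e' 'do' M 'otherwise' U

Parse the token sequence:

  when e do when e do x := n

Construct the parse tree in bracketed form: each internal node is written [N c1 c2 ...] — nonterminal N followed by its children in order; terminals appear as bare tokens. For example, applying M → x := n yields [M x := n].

[S [U when e do [S [U when e do [S [M x := n]]]]]]

S
U
when e do S
when e do U
when e do when e do S
when e do when e do M
when e do when e do x := n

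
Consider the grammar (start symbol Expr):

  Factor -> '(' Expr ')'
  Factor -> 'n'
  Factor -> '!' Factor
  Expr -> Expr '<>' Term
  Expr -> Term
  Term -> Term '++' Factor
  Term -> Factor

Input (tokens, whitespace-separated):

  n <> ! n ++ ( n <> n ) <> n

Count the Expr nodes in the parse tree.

5

[Expr [Expr [Expr [Term [Factor n]]] <> [Term [Term [Factor ! [Factor n]]] ++ [Factor ( [Expr [Expr [Term [Factor n]]] <> [Term [Factor n]]] )]]] <> [Term [Factor n]]]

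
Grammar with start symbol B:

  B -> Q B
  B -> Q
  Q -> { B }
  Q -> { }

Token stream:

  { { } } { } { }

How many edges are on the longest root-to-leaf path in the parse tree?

[B [Q { [B [Q { }]] }] [B [Q { }] [B [Q { }]]]]

4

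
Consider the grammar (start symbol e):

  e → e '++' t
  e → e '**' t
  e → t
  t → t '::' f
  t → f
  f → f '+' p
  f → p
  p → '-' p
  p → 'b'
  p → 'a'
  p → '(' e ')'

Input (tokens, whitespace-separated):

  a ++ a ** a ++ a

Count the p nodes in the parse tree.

[e [e [e [e [t [f [p a]]]] ++ [t [f [p a]]]] ** [t [f [p a]]]] ++ [t [f [p a]]]]

4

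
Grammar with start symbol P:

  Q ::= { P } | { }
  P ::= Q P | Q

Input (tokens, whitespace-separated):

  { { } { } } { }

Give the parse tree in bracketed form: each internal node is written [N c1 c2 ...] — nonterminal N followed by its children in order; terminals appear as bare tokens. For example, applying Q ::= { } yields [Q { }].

[P [Q { [P [Q { }] [P [Q { }]]] }] [P [Q { }]]]

P
Q P
{ P } P
{ Q P } P
{ { } P } P
{ { } Q } P
{ { } { } } P
{ { } { } } Q
{ { } { } } { }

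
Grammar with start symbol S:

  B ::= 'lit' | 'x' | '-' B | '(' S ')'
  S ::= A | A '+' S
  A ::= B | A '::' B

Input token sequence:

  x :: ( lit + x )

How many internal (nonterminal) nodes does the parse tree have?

11

[S [A [A [B x]] :: [B ( [S [A [B lit]] + [S [A [B x]]]] )]]]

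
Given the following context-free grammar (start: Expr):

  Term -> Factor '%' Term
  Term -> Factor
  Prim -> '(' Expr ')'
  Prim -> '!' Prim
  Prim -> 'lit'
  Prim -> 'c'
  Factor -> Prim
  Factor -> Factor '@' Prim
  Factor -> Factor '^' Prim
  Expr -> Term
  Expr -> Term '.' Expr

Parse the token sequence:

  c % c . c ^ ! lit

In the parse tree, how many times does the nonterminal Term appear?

[Expr [Term [Factor [Prim c]] % [Term [Factor [Prim c]]]] . [Expr [Term [Factor [Factor [Prim c]] ^ [Prim ! [Prim lit]]]]]]

3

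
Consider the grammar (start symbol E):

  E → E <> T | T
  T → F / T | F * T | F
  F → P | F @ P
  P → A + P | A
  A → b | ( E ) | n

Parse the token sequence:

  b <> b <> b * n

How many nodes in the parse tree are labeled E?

3

[E [E [E [T [F [P [A b]]]]] <> [T [F [P [A b]]]]] <> [T [F [P [A b]]] * [T [F [P [A n]]]]]]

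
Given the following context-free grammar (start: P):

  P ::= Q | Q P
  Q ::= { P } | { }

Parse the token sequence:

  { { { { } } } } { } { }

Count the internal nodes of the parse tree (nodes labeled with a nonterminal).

[P [Q { [P [Q { [P [Q { [P [Q { }]] }]] }]] }] [P [Q { }] [P [Q { }]]]]

12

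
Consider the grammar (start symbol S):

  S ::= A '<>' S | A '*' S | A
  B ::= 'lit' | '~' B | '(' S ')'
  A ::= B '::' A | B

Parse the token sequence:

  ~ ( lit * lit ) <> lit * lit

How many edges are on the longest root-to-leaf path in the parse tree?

8

[S [A [B ~ [B ( [S [A [B lit]] * [S [A [B lit]]]] )]]] <> [S [A [B lit]] * [S [A [B lit]]]]]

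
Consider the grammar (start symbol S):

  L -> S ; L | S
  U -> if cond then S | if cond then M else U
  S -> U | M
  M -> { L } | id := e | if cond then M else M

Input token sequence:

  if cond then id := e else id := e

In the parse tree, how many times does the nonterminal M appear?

[S [M if cond then [M id := e] else [M id := e]]]

3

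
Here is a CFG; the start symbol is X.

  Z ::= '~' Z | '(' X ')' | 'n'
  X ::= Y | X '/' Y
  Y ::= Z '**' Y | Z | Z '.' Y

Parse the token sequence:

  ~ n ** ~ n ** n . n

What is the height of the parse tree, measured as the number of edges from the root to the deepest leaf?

6

[X [Y [Z ~ [Z n]] ** [Y [Z ~ [Z n]] ** [Y [Z n] . [Y [Z n]]]]]]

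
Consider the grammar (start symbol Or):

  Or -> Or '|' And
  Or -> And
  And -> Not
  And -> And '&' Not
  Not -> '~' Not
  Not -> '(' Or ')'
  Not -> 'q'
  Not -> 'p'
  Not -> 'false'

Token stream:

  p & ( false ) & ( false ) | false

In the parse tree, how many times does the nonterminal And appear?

6

[Or [Or [And [And [And [Not p]] & [Not ( [Or [And [Not false]]] )]] & [Not ( [Or [And [Not false]]] )]]] | [And [Not false]]]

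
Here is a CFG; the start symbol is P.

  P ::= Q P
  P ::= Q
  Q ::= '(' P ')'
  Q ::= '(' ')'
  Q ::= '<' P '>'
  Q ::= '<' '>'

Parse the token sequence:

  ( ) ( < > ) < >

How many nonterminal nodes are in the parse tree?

8

[P [Q ( )] [P [Q ( [P [Q < >]] )] [P [Q < >]]]]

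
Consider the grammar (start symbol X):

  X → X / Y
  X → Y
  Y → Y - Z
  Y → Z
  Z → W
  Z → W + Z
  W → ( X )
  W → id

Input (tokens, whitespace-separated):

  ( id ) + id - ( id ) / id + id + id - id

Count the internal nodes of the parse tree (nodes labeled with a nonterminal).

28

[X [X [Y [Y [Z [W ( [X [Y [Z [W id]]]] )] + [Z [W id]]]] - [Z [W ( [X [Y [Z [W id]]]] )]]]] / [Y [Y [Z [W id] + [Z [W id] + [Z [W id]]]]] - [Z [W id]]]]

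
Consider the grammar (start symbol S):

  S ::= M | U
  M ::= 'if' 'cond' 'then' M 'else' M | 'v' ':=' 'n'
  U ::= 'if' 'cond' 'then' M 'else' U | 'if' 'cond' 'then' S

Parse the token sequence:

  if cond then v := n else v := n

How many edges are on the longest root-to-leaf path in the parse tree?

[S [M if cond then [M v := n] else [M v := n]]]

3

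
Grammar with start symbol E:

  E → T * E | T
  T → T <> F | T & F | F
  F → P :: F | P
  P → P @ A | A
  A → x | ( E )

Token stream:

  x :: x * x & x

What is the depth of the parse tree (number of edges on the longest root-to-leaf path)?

7

[E [T [F [P [A x]] :: [F [P [A x]]]]] * [E [T [T [F [P [A x]]]] & [F [P [A x]]]]]]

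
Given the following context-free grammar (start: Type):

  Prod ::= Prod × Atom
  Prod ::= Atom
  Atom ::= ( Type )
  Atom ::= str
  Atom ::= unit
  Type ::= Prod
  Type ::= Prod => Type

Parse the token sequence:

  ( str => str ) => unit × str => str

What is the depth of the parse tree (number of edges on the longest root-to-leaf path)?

[Type [Prod [Atom ( [Type [Prod [Atom str]] => [Type [Prod [Atom str]]]] )]] => [Type [Prod [Prod [Atom unit]] × [Atom str]] => [Type [Prod [Atom str]]]]]

7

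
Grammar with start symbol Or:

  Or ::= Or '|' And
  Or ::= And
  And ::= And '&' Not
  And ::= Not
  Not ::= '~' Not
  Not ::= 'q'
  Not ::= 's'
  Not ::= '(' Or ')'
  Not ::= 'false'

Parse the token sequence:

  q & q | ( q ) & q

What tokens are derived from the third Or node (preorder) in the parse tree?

q

[Or [Or [And [And [Not q]] & [Not q]]] | [And [And [Not ( [Or [And [Not q]]] )]] & [Not q]]]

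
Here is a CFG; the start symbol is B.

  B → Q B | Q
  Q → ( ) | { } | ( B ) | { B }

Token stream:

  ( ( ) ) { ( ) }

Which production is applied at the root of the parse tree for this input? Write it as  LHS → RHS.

B → Q B

[B [Q ( [B [Q ( )]] )] [B [Q { [B [Q ( )]] }]]]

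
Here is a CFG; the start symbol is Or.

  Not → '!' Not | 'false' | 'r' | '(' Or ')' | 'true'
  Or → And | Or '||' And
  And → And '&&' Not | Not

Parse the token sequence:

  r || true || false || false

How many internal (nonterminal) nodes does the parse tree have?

[Or [Or [Or [Or [And [Not r]]] || [And [Not true]]] || [And [Not false]]] || [And [Not false]]]

12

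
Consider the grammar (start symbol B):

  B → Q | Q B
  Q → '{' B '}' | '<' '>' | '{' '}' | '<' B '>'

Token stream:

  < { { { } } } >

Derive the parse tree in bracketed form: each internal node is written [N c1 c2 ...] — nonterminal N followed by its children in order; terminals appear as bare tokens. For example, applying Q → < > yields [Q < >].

[B [Q < [B [Q { [B [Q { [B [Q { }]] }]] }]] >]]

B
Q
< B >
< Q >
< { B } >
< { Q } >
< { { B } } >
< { { Q } } >
< { { { } } } >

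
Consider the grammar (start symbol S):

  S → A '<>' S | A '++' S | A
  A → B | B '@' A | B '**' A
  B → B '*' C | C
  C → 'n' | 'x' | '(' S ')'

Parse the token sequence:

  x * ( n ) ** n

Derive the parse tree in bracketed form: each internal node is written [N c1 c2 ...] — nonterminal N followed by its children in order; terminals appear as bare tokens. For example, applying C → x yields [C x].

[S [A [B [B [C x]] * [C ( [S [A [B [C n]]]] )]] ** [A [B [C n]]]]]

S
A
B ** A
B * C ** A
C * C ** A
x * C ** A
x * ( S ) ** A
x * ( A ) ** A
x * ( B ) ** A
x * ( C ) ** A
x * ( n ) ** A
x * ( n ) ** B
x * ( n ) ** C
x * ( n ) ** n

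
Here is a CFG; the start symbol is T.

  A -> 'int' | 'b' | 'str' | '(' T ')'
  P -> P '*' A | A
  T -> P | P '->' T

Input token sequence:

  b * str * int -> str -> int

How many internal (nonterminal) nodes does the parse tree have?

13

[T [P [P [P [A b]] * [A str]] * [A int]] -> [T [P [A str]] -> [T [P [A int]]]]]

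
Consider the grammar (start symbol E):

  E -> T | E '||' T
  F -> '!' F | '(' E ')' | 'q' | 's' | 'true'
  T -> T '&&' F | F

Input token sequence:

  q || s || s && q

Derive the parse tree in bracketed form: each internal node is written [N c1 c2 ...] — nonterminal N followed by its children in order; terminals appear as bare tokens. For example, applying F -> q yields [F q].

E
E || T
E || T || T
T || T || T
F || T || T
q || T || T
q || F || T
q || s || T
q || s || T && F
q || s || F && F
q || s || s && F
q || s || s && q

[E [E [E [T [F q]]] || [T [F s]]] || [T [T [F s]] && [F q]]]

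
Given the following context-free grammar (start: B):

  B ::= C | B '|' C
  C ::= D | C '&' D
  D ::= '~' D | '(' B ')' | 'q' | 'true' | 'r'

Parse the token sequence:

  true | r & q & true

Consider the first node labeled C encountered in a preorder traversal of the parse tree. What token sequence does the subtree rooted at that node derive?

[B [B [C [D true]]] | [C [C [C [D r]] & [D q]] & [D true]]]

true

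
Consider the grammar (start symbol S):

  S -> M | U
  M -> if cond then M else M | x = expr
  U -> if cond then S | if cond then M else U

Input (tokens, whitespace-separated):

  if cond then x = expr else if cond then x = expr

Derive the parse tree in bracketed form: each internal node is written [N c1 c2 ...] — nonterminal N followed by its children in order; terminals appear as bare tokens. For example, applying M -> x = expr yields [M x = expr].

S
U
if cond then M else U
if cond then x = expr else U
if cond then x = expr else if cond then S
if cond then x = expr else if cond then M
if cond then x = expr else if cond then x = expr

[S [U if cond then [M x = expr] else [U if cond then [S [M x = expr]]]]]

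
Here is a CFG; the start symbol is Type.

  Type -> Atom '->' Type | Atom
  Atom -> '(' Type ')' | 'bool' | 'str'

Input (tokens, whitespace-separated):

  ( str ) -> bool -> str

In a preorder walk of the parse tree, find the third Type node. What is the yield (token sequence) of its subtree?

bool -> str

[Type [Atom ( [Type [Atom str]] )] -> [Type [Atom bool] -> [Type [Atom str]]]]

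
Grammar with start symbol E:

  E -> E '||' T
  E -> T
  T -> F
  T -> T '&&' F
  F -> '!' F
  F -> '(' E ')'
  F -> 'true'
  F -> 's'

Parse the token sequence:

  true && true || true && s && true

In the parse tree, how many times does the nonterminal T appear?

5

[E [E [T [T [F true]] && [F true]]] || [T [T [T [F true]] && [F s]] && [F true]]]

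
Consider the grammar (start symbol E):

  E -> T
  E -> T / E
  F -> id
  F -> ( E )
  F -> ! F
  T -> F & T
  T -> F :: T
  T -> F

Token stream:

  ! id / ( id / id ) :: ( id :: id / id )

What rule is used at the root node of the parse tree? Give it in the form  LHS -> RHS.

[E [T [F ! [F id]]] / [E [T [F ( [E [T [F id]] / [E [T [F id]]]] )] :: [T [F ( [E [T [F id] :: [T [F id]]] / [E [T [F id]]]] )]]]]]

E -> T / E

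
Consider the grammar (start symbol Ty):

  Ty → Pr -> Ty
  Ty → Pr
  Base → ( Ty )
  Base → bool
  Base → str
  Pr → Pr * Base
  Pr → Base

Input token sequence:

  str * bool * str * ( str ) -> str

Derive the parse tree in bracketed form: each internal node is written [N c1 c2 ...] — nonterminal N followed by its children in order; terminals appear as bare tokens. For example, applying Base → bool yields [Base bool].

Ty
Pr -> Ty
Pr * Base -> Ty
Pr * Base * Base -> Ty
Pr * Base * Base * Base -> Ty
Base * Base * Base * Base -> Ty
str * Base * Base * Base -> Ty
str * bool * Base * Base -> Ty
str * bool * str * Base -> Ty
str * bool * str * ( Ty ) -> Ty
str * bool * str * ( Pr ) -> Ty
str * bool * str * ( Base ) -> Ty
str * bool * str * ( str ) -> Ty
str * bool * str * ( str ) -> Pr
str * bool * str * ( str ) -> Base
str * bool * str * ( str ) -> str

[Ty [Pr [Pr [Pr [Pr [Base str]] * [Base bool]] * [Base str]] * [Base ( [Ty [Pr [Base str]]] )]] -> [Ty [Pr [Base str]]]]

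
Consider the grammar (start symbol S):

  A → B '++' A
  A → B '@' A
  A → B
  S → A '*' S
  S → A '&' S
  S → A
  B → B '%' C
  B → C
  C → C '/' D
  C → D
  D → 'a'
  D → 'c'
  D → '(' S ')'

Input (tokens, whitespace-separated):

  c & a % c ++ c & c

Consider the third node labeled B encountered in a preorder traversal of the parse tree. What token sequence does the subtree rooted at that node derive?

[S [A [B [C [D c]]]] & [S [A [B [B [C [D a]]] % [C [D c]]] ++ [A [B [C [D c]]]]] & [S [A [B [C [D c]]]]]]]

a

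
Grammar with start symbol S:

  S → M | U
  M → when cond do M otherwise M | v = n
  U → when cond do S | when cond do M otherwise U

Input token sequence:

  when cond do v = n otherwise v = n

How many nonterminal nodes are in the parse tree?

4

[S [M when cond do [M v = n] otherwise [M v = n]]]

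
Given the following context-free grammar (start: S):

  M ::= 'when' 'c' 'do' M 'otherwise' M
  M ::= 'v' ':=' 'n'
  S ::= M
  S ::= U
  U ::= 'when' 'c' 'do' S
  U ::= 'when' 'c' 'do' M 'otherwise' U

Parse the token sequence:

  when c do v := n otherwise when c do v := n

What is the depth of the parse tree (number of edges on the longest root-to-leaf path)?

[S [U when c do [M v := n] otherwise [U when c do [S [M v := n]]]]]

5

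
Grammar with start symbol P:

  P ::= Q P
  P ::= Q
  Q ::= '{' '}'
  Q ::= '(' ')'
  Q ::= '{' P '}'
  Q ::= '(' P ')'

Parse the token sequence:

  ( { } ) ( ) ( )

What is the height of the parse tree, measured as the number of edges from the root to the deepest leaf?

4

[P [Q ( [P [Q { }]] )] [P [Q ( )] [P [Q ( )]]]]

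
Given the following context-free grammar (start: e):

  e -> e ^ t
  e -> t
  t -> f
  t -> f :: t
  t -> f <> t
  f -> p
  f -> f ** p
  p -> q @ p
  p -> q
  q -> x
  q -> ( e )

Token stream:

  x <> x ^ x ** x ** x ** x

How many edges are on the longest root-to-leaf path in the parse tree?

[e [e [t [f [p [q x]]] <> [t [f [p [q x]]]]]] ^ [t [f [f [f [f [p [q x]]] ** [p [q x]]] ** [p [q x]]] ** [p [q x]]]]]

8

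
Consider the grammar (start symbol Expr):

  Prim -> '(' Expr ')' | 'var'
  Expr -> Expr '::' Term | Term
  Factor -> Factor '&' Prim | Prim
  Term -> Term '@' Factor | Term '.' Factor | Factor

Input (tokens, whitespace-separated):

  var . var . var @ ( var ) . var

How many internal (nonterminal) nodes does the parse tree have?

[Expr [Term [Term [Term [Term [Term [Factor [Prim var]]] . [Factor [Prim var]]] . [Factor [Prim var]]] @ [Factor [Prim ( [Expr [Term [Factor [Prim var]]]] )]]] . [Factor [Prim var]]]]

20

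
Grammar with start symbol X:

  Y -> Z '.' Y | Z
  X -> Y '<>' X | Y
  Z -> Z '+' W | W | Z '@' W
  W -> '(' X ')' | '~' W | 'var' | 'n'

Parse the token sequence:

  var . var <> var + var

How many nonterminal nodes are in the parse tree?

13

[X [Y [Z [W var]] . [Y [Z [W var]]]] <> [X [Y [Z [Z [W var]] + [W var]]]]]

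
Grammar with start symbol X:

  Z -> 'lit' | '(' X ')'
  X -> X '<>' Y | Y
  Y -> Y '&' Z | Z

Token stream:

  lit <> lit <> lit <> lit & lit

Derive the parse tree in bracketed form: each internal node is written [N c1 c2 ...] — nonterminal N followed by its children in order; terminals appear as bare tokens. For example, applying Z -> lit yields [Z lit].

[X [X [X [X [Y [Z lit]]] <> [Y [Z lit]]] <> [Y [Z lit]]] <> [Y [Y [Z lit]] & [Z lit]]]

X
X <> Y
X <> Y <> Y
X <> Y <> Y <> Y
Y <> Y <> Y <> Y
Z <> Y <> Y <> Y
lit <> Y <> Y <> Y
lit <> Z <> Y <> Y
lit <> lit <> Y <> Y
lit <> lit <> Z <> Y
lit <> lit <> lit <> Y
lit <> lit <> lit <> Y & Z
lit <> lit <> lit <> Z & Z
lit <> lit <> lit <> lit & Z
lit <> lit <> lit <> lit & lit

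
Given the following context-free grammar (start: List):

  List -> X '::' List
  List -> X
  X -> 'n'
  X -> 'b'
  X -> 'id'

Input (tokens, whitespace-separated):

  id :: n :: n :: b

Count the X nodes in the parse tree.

[List [X id] :: [List [X n] :: [List [X n] :: [List [X b]]]]]

4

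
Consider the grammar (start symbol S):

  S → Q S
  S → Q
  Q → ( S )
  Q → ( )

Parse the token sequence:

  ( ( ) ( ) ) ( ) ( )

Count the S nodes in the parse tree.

[S [Q ( [S [Q ( )] [S [Q ( )]]] )] [S [Q ( )] [S [Q ( )]]]]

5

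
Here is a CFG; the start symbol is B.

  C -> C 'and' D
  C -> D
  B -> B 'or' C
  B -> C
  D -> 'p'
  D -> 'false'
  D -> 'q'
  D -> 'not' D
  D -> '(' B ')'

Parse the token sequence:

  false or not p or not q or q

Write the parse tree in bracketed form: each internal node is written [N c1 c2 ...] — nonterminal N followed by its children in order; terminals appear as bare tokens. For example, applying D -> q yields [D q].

B
B or C
B or C or C
B or C or C or C
C or C or C or C
D or C or C or C
false or C or C or C
false or D or C or C
false or not D or C or C
false or not p or C or C
false or not p or D or C
false or not p or not D or C
false or not p or not q or C
false or not p or not q or D
false or not p or not q or q

[B [B [B [B [C [D false]]] or [C [D not [D p]]]] or [C [D not [D q]]]] or [C [D q]]]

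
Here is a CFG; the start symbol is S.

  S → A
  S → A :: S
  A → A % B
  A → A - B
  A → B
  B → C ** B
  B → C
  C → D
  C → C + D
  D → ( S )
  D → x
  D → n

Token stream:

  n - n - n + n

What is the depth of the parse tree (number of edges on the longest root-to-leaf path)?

[S [A [A [A [B [C [D n]]]] - [B [C [D n]]]] - [B [C [C [D n]] + [D n]]]]]

7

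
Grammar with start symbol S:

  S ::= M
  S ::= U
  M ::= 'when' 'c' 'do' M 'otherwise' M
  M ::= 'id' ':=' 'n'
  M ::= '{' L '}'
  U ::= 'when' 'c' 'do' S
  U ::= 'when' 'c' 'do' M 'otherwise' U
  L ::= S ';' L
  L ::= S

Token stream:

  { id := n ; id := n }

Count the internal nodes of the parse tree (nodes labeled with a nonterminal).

[S [M { [L [S [M id := n]] ; [L [S [M id := n]]]] }]]

8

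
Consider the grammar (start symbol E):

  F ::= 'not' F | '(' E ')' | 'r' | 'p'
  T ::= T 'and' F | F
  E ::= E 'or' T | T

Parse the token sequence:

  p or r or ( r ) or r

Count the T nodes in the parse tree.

5

[E [E [E [E [T [F p]]] or [T [F r]]] or [T [F ( [E [T [F r]]] )]]] or [T [F r]]]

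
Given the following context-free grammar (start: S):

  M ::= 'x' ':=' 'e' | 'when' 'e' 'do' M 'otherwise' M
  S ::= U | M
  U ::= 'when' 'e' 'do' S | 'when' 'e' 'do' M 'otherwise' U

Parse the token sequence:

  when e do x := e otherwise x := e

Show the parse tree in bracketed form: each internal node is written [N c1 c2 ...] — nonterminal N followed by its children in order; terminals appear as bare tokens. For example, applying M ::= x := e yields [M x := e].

[S [M when e do [M x := e] otherwise [M x := e]]]

S
M
when e do M otherwise M
when e do x := e otherwise M
when e do x := e otherwise x := e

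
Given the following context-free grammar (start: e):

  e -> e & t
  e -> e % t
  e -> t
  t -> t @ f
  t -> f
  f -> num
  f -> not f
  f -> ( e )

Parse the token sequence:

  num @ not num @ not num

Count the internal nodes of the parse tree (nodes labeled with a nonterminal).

[e [t [t [t [f num]] @ [f not [f num]]] @ [f not [f num]]]]

9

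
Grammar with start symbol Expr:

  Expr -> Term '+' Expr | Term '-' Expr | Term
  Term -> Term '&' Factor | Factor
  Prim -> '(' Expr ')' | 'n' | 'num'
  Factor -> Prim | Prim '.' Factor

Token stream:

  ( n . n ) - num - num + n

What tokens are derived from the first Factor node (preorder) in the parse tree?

( n . n )

[Expr [Term [Factor [Prim ( [Expr [Term [Factor [Prim n] . [Factor [Prim n]]]]] )]]] - [Expr [Term [Factor [Prim num]]] - [Expr [Term [Factor [Prim num]]] + [Expr [Term [Factor [Prim n]]]]]]]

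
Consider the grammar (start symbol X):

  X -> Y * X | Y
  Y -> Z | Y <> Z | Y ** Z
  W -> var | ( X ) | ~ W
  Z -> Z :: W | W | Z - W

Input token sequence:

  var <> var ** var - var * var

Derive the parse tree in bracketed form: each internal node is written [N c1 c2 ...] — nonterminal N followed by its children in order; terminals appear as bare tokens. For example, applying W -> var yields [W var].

X
Y * X
Y ** Z * X
Y <> Z ** Z * X
Z <> Z ** Z * X
W <> Z ** Z * X
var <> Z ** Z * X
var <> W ** Z * X
var <> var ** Z * X
var <> var ** Z - W * X
var <> var ** W - W * X
var <> var ** var - W * X
var <> var ** var - var * X
var <> var ** var - var * Y
var <> var ** var - var * Z
var <> var ** var - var * W
var <> var ** var - var * var

[X [Y [Y [Y [Z [W var]]] <> [Z [W var]]] ** [Z [Z [W var]] - [W var]]] * [X [Y [Z [W var]]]]]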